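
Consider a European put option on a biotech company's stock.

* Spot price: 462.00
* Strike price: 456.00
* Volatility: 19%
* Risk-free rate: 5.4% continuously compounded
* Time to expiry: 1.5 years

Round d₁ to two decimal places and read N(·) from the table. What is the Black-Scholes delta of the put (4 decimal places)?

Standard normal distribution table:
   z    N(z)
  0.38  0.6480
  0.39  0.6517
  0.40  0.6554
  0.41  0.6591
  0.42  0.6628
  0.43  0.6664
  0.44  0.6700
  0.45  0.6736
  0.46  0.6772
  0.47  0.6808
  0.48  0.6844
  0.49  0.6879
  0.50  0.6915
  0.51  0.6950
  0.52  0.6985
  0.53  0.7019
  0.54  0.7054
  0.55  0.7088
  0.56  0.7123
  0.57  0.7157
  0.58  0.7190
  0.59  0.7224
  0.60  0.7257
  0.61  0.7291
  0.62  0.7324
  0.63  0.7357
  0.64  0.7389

-0.3015

T = 1.5;  σ√T = 0.2327
ln(S/K) + (r + σ²/2)T = ln(462/456) + (0.054 + 0.19²/2)·1.5 = 0.0131 + 0.1081 = 0.1211
d₁ = 0.1211 / 0.2327 = 0.5206 → 0.52
N(d₁) = N(0.52) = 0.6985
Δ_put = N(d₁) − 1 = 0.6985 − 1 = -0.3015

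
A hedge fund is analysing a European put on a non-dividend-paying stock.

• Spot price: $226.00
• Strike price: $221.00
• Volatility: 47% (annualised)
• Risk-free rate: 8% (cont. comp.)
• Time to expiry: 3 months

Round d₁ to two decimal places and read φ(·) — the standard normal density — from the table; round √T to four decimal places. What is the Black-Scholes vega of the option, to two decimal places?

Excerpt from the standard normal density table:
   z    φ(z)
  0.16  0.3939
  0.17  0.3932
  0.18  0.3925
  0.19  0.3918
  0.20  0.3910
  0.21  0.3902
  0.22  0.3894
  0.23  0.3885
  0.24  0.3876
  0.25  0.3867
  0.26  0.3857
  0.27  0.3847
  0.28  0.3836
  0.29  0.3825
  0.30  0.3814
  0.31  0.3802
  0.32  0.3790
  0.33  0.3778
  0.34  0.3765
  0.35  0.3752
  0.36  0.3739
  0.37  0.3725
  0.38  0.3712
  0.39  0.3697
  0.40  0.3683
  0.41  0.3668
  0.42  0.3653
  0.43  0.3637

T = 0.25;  σ√T = 0.2350
d₁ = [ln(226/221) + (0.08 + 0.47²/2)·0.25] / 0.2350 = [0.0224 + 0.0476] / 0.2350 = 0.2978 ≈ 0.30
√T = √0.25 = 0.5000
φ(d₁) = φ(0.30) = 0.3814
vega = S·φ(d₁)·√T = 226·0.3814·0.5000 = 43.0982

43.10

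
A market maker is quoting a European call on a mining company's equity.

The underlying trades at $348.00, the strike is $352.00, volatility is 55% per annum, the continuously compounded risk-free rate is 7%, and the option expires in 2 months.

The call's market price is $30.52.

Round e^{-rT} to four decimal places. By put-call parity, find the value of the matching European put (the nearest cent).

$30.44

e^(−rT) = e^(−0.07·0.1667) = 0.9884
Put-call parity: C − P = S − K·e^(−rT) = 348 − 352·0.9884 = 348 − 347.9168 = 0.0832
P = C − (C − P) = 30.52 − (0.0832) = 30.4368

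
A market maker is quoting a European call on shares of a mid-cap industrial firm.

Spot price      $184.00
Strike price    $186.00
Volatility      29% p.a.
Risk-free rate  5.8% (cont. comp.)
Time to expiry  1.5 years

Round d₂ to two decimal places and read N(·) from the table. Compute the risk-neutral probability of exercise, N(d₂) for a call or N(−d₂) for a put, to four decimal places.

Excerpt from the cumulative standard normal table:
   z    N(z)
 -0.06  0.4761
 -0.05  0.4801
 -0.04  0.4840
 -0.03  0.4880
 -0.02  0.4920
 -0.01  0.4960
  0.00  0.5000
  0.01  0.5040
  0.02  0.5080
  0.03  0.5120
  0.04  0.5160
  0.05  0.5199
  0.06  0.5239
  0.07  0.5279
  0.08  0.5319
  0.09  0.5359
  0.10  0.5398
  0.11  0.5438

0.5160

σ√T = 0.29·√1.5 = 0.3552
d₁ = [ln(184/186) + (0.058 + 0.29²/2)·1.5] / 0.3552 = [-0.0108 + 0.1501] / 0.3552 = 0.3921 which rounds to 0.39
d₂ = d₁ − σ√T = 0.3921 − 0.3552 = 0.0369 which rounds to 0.04
Risk-neutral Pr[S_T > K] = N(d₂) = N(0.04) = 0.5160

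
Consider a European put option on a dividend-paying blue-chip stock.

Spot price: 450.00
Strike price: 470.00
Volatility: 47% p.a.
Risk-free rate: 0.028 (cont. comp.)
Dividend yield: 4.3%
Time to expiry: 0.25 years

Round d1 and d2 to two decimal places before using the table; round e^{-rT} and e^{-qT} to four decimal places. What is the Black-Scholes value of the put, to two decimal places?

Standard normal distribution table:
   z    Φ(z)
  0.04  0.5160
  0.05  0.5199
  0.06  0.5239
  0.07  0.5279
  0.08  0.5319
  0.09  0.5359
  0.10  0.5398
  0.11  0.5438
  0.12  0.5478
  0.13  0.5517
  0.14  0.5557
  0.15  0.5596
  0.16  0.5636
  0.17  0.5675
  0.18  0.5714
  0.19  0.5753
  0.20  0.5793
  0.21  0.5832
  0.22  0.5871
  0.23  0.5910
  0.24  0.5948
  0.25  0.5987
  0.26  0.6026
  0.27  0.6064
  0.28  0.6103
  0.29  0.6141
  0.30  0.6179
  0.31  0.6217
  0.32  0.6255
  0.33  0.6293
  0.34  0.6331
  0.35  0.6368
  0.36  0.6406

σ√T = 0.47·√0.25 = 0.2350
d₁ = [ln(450/470) + (0.028 − 0.043 + 0.47²/2)·0.25] / 0.2350 = [-0.0435 + 0.0239] / 0.2350 = -0.0835 ⇒ -0.08
d₂ = d₁ − σ√T = -0.0835 − 0.2350 = -0.3185 ⇒ -0.32
e^(−qT) = e^(−0.043·0.25) = 0.9893;  e^(−rT) = e^(−0.028·0.25) = 0.9930
N(−d₂) = N(0.32) = 0.6255;  N(−d₁) = N(0.08) = 0.5319
P = 470·0.9930·0.6255 − 450·0.9893·0.5319 = 291.9271 − 236.7939 = 55.1332

55.13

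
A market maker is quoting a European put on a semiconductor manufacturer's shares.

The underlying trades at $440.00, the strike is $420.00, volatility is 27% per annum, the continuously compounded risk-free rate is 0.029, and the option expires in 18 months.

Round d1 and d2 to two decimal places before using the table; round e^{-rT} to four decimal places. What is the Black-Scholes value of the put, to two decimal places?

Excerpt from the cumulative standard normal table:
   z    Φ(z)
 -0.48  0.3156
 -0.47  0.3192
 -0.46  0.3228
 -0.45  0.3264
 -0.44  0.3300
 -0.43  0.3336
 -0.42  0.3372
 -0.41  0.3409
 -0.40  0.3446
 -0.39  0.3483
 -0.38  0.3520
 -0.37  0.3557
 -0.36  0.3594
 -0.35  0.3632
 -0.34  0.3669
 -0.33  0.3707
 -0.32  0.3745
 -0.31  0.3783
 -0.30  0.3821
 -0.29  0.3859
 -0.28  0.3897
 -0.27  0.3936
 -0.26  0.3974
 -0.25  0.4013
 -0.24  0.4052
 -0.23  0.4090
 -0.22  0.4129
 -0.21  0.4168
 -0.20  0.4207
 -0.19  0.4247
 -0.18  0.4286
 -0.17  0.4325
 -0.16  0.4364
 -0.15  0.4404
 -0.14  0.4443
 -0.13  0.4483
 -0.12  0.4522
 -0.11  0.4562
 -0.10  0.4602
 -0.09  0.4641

$38.24

T = 1.5;  σ√T = 0.3307
ln(S/K) + (r + σ²/2)T = ln(440/420) + (0.029 + 0.27²/2)·1.5 = 0.0465 + 0.0982 = 0.1447
d₁ = 0.1447 / 0.3307 = 0.4376 ≈ 0.44
d₂ = d₁ − σ√T = 0.4376 − 0.3307 = 0.1069 ≈ 0.11
e^(−rT) = e^(−0.029·1.5) = 0.9574
P = 420·0.9574·N(-0.11) − 440·N(-0.44) = 420·0.9574·0.4562 − 440·0.3300 = 183.4417 − 145.2000 = 38.2417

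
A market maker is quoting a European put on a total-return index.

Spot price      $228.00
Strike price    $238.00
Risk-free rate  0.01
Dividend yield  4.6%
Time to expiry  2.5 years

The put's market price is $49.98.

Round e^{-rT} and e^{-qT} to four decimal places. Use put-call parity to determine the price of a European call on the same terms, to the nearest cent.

exp(−qT) = exp(−0.046·2.5) = 0.8914;  exp(−rT) = exp(−0.01·2.5) = 0.9753
Put-call parity: C − P = S·e^(−qT) − K·e^(−rT) = 228·0.8914 − 238·0.9753 = 203.2392 − 232.1214 = -28.8822
C = P + (C − P) = 49.98 + (-28.8822) = 21.0978

$21.10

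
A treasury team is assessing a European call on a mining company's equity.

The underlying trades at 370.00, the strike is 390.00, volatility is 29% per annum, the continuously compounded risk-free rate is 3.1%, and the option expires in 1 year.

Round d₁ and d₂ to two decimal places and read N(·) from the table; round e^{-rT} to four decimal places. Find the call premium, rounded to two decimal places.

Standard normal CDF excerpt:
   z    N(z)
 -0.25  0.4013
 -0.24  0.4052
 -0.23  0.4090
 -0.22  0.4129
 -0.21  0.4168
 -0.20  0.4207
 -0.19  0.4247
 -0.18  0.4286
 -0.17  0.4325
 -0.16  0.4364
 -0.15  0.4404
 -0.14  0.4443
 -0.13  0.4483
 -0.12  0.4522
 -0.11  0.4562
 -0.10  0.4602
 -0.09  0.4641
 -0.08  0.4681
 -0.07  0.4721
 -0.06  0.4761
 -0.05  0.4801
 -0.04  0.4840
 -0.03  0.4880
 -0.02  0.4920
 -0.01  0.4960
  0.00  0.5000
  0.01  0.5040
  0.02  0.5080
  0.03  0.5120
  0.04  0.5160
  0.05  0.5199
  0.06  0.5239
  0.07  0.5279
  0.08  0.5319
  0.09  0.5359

39.20

σ√T = 0.29 × 1.0000 = 0.2900
d₁ = [ln(370/390) + (0.031 + 0.29²/2)·1] / 0.2900 = [-0.0526 + 0.0731] / 0.2900 = 0.0704 ≈ 0.07
d₂ = d₁ − σ√T = 0.0704 − 0.2900 = -0.2196 ≈ -0.22
e^(−rT) = e^(−0.031·1) = 0.9695
C = 370·N(0.07) − 390·0.9695·N(-0.22) = 370·0.5279 − 390·0.9695·0.4129 = 195.3230 − 156.1196 = 39.2034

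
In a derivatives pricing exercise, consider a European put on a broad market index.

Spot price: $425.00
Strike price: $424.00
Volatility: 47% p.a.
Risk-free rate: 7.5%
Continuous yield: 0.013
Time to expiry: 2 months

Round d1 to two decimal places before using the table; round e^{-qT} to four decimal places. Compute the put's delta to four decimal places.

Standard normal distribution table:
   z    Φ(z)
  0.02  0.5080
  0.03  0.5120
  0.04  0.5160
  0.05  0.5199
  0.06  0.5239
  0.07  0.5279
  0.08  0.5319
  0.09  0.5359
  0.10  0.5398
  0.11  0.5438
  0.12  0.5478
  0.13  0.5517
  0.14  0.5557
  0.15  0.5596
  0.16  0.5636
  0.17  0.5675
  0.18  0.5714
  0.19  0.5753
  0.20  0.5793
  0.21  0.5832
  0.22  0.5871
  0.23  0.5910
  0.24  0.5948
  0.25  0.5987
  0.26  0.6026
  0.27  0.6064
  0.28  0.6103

σ√T = 0.47·√0.1667 = 0.1919
d₁ = [ln(425/424) + (0.075 − 0.013 + 0.47²/2)·0.1667] / 0.1919 = [0.0024 + 0.0287] / 0.1919 = 0.1621 → 0.16
N(d₁) = N(0.16) = 0.5636
Δ_put = e^(−qT)·(N(d₁) − 1) = 0.9978·(0.5636 − 1) = -0.4354

-0.4354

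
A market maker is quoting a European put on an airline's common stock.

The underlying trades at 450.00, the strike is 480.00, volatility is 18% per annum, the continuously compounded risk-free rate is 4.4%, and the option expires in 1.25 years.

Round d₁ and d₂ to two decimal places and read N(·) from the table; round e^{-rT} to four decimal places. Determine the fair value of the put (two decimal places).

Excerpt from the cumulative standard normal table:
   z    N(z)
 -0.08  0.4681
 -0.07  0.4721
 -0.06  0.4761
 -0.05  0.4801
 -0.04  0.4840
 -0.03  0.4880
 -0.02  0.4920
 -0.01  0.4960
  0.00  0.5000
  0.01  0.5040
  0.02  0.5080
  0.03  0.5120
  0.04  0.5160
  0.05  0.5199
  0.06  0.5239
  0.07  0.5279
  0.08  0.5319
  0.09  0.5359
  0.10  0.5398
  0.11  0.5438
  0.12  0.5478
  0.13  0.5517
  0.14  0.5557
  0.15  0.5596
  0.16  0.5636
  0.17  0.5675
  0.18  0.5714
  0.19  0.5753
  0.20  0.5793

38.19

σ√T = 0.18 × 1.1180 = 0.2012
d₁ = [ln(450/480) + (0.044 + 0.18²/2)·1.25] / 0.2012 = [-0.0645 + 0.0752] / 0.2012 = 0.0532 which rounds to 0.05
d₂ = d₁ − σ√T = 0.0532 − 0.2012 = -0.1480 which rounds to -0.15
exp(−rT) = exp(−0.044·1.25) = 0.9465
P = 480·0.9465·N(0.15) − 450·N(-0.05) = 480·0.9465·0.5596 − 450·0.4801 = 254.2375 − 216.0450 = 38.1925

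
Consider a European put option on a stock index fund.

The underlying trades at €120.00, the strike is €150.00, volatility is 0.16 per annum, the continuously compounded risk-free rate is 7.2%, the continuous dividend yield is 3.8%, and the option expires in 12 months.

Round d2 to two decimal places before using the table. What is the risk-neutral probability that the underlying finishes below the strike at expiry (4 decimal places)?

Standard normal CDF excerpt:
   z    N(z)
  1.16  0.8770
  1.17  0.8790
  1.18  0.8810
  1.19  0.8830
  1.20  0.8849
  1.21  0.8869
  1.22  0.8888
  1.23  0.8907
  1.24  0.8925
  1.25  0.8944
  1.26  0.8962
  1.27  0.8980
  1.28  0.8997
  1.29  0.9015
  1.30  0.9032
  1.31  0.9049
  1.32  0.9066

0.8962

σ√T = 0.16·√1 = 0.1600
d₁ = [ln(120/150) + (0.072 − 0.038 + 0.16²/2)·1] / 0.1600 = [-0.2231 + 0.0468] / 0.1600 = -1.1021 → -1.10
d₂ = d₁ − σ√T = -1.1021 − 0.1600 = -1.2621 → -1.26
Pr(exercise) under Q = N(−d₂) = N(1.26) = 0.8962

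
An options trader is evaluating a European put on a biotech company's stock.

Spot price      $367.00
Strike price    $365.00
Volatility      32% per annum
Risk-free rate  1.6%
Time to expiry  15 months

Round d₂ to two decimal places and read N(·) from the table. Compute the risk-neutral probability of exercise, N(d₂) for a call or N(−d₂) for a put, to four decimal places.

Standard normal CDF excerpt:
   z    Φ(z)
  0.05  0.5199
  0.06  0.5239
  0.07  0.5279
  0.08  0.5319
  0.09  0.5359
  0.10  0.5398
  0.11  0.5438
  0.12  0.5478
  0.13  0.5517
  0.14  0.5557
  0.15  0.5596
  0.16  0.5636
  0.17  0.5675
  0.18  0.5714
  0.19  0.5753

T = 1.25;  σ√T = 0.3578
ln(S/K) + (r + σ²/2)T = ln(367/365) + (0.016 + 0.32²/2)·1.25 = 0.0055 + 0.0840 = 0.0895
d₁ = 0.0895 / 0.3578 = 0.2501 ⇒ 0.25
d₂ = d₁ − σ√T = 0.2501 − 0.3578 = -0.1077 ⇒ -0.11
Risk-neutral Pr[S_T < K] = N(−d₂) = N(0.11) = 0.5438

0.5438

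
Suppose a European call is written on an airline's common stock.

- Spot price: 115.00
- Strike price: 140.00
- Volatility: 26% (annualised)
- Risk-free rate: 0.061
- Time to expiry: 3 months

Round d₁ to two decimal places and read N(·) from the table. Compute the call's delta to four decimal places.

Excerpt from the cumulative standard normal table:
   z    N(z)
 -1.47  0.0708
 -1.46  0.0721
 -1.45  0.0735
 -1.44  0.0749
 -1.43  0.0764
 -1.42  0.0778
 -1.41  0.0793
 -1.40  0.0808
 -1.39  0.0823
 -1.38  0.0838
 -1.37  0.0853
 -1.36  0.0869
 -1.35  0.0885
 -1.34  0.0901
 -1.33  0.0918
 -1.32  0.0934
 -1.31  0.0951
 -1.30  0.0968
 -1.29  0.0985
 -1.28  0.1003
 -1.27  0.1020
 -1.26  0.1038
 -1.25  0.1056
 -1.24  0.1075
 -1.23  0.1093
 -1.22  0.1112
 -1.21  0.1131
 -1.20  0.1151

σ√T = 0.26·√0.25 = 0.1300
d₁ = [ln(115/140) + (0.061 + ½·0.26²)·0.25] / (σ√T) = (-0.1967 + 0.0237) / 0.1300 = -1.3308 ≈ -1.33
N(d₁) = N(-1.33) = 0.0918
Δ_call = N(d₁) = 0.0918

0.0918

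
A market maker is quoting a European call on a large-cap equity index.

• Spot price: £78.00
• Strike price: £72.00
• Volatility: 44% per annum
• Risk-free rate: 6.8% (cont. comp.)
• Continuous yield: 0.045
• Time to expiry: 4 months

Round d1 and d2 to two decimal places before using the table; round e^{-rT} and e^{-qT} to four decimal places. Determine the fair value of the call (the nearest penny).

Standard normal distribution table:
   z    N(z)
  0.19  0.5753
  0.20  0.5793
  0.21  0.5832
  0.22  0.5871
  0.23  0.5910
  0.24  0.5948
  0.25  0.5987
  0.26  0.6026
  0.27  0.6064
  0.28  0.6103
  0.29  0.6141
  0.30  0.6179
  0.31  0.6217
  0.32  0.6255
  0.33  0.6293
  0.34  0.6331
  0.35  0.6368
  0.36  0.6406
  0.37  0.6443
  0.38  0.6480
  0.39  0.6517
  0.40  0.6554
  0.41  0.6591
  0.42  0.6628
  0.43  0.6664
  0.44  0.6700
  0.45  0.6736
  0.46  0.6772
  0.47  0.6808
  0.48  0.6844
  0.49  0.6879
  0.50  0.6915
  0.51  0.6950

£10.99

T = 0.3333;  σ√T = 0.2540
d₁ = [ln(78/72) + (0.068 − 0.045 + 0.44²/2)·0.3333] / 0.2540 = [0.0800 + 0.0399] / 0.2540 = 0.4723 ≈ 0.47
d₂ = d₁ − σ√T = 0.4723 − 0.2540 = 0.2182 ≈ 0.22
e^(−qT) = e^(−0.045·0.3333) = 0.9851;  e^(−rT) = e^(−0.068·0.3333) = 0.9776
N(d₁) = N(0.47) = 0.6808;  N(d₂) = N(0.22) = 0.5871
C = 78·0.9851·0.6808 − 72·0.9776·0.5871 = 52.3112 − 41.3243 = 10.9868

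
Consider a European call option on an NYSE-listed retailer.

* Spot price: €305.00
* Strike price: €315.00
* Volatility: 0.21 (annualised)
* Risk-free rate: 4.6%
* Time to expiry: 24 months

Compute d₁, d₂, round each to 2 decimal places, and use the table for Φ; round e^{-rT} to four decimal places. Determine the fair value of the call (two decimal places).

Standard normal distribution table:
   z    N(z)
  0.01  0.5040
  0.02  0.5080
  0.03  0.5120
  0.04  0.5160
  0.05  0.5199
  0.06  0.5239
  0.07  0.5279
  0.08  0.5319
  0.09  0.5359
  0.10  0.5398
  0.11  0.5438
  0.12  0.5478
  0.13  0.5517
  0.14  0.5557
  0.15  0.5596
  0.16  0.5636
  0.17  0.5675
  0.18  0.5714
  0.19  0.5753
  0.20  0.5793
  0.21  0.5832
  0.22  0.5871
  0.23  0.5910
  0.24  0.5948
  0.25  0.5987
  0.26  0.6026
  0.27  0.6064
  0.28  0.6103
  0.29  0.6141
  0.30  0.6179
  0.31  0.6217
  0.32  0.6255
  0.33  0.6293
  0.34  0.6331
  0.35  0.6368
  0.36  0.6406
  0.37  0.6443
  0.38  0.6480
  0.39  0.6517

€44.85

T = 2;  σ√T = 0.2970
d₁ = [ln(305/315) + (0.046 + 0.21²/2)·2] / 0.2970 = [-0.0323 + 0.1361] / 0.2970 = 0.3496 → 0.35
d₂ = d₁ − σ√T = 0.3496 − 0.2970 = 0.0527 → 0.05
exp(−rT) = exp(−0.046·2) = 0.9121
C = 305·N(0.35) − 315·0.9121·N(0.05) = 305·0.6368 − 315·0.9121·0.5199 = 194.2240 − 149.3732 = 44.8508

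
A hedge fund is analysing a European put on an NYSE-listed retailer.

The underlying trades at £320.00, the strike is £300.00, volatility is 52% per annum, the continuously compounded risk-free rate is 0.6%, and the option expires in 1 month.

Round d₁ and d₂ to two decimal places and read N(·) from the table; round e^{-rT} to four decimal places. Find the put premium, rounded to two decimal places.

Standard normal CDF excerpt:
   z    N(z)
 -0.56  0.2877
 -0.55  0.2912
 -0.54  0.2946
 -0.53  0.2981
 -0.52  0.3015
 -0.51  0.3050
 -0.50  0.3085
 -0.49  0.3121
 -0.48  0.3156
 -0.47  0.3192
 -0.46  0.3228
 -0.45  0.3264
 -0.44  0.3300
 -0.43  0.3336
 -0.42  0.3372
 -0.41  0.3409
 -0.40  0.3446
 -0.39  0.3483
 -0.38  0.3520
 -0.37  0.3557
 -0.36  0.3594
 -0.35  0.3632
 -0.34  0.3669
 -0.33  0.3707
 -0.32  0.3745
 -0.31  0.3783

σ√T = 0.52·√0.08333 = 0.1501
d₁ = [ln(320/300) + (0.006 + 0.52²/2)·0.08333] / 0.1501 = [0.0645 + 0.0118] / 0.1501 = 0.5083 ⇒ 0.51
d₂ = d₁ − σ√T = 0.5083 − 0.1501 = 0.3582 ⇒ 0.36
exp(−rT) = exp(−0.006·0.08333) = 0.9995
N(−d₂) = N(-0.36) = 0.3594;  N(−d₁) = N(-0.51) = 0.3050
P = 300·0.9995·0.3594 − 320·0.3050 = 107.7661 − 97.6000 = 10.1661

£10.17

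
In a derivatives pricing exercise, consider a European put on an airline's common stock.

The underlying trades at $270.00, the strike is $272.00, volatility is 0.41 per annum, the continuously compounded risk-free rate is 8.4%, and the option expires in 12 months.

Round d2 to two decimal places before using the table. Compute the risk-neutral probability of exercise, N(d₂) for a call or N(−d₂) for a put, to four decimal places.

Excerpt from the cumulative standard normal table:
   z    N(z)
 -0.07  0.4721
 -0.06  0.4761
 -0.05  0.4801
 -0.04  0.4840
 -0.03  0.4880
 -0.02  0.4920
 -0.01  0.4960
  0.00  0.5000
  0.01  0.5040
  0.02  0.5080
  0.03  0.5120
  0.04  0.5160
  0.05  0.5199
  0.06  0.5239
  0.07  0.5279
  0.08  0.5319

σ√T = 0.41 × 1.0000 = 0.4100
d₁ = [ln(270/272) + (0.084 + 0.41²/2)·1] / 0.4100 = [-0.0074 + 0.1680] / 0.4100 = 0.3919 → 0.39
d₂ = d₁ − σ√T = 0.3919 − 0.4100 = -0.0181 → -0.02
Pr(exercise) under Q = N(−d₂) = N(0.02) = 0.5080

0.5080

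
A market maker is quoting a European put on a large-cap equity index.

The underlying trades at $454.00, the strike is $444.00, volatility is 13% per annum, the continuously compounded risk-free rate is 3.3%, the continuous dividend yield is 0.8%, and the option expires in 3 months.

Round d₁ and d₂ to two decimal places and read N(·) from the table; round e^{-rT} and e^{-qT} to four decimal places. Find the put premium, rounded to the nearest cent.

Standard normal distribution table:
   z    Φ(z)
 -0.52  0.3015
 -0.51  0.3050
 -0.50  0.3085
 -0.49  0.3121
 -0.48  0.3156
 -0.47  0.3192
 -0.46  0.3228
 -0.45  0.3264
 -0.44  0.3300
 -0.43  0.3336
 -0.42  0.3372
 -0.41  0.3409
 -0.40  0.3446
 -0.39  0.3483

σ√T = 0.13·√0.25 = 0.0650
d₁ = [ln(454/444) + (0.033 − 0.008 + 0.13²/2)·0.25] / 0.0650 = [0.0223 + 0.0084] / 0.0650 = 0.4713 which rounds to 0.47
d₂ = d₁ − σ√T = 0.4713 − 0.0650 = 0.4063 which rounds to 0.41
exp(−qT) = exp(−0.008·0.25) = 0.9980;  exp(−rT) = exp(−0.033·0.25) = 0.9918
N(−d₂) = N(-0.41) = 0.3409;  N(−d₁) = N(-0.47) = 0.3192
P = 444·0.9918·0.3409 − 454·0.9980·0.3192 = 150.1185 − 144.6270 = 5.4915

$5.49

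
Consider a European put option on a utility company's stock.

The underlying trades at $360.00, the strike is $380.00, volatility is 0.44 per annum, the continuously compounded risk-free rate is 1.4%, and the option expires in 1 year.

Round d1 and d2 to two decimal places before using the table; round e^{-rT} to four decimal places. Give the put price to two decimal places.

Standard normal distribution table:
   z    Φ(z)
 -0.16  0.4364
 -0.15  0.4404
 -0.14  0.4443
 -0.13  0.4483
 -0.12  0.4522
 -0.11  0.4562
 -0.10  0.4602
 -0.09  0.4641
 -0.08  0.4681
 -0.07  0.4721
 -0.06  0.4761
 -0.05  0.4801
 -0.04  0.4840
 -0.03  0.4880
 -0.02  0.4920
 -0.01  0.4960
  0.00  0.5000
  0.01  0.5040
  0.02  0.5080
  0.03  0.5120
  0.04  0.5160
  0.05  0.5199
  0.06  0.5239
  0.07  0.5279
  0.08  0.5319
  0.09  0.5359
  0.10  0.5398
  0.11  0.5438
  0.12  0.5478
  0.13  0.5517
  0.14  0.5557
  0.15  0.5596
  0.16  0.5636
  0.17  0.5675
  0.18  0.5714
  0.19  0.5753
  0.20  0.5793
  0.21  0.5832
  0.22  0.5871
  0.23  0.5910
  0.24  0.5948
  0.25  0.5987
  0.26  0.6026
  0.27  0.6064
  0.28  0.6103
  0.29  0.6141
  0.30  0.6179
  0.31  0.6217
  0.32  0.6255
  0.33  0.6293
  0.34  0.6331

$71.57

σ√T = 0.44·√1 = 0.4400
d₁ = [ln(360/380) + (0.014 + 0.44²/2)·1] / 0.4400 = [-0.0541 + 0.1108] / 0.4400 = 0.1289 → 0.13
d₂ = d₁ − σ√T = 0.1289 − 0.4400 = -0.3111 → -0.31
exp(−rT) = exp(−0.014·1) = 0.9861
N(−d₂) = N(0.31) = 0.6217;  N(−d₁) = N(-0.13) = 0.4483
P = 380·0.9861·0.6217 − 360·0.4483 = 232.9622 − 161.3880 = 71.5742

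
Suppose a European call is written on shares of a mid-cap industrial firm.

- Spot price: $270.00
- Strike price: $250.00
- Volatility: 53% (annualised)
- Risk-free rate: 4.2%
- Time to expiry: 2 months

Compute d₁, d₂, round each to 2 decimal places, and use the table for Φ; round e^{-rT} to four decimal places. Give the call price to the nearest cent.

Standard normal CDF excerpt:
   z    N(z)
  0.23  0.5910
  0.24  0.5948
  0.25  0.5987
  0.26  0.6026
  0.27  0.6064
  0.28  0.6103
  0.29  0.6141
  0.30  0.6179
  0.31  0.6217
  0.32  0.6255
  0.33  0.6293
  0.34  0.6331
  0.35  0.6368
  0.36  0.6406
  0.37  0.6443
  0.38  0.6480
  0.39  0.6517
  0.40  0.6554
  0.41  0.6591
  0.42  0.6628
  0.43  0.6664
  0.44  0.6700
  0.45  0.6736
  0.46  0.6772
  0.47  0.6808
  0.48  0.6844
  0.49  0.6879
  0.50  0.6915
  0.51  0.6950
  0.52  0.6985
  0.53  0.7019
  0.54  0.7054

$35.20

σ√T = 0.53·√0.1667 = 0.2164
d₁ = [ln(270/250) + (0.042 + 0.53²/2)·0.1667] / 0.2164 = [0.0770 + 0.0304] / 0.2164 = 0.4962 ≈ 0.50
d₂ = d₁ − σ√T = 0.4962 − 0.2164 = 0.2799 ≈ 0.28
exp(−rT) = exp(−0.042·0.1667) = 0.9930
N(d₁) = N(0.50) = 0.6915;  N(d₂) = N(0.28) = 0.6103
C = 270·0.6915 − 250·0.9930·0.6103 = 186.7050 − 151.5070 = 35.1980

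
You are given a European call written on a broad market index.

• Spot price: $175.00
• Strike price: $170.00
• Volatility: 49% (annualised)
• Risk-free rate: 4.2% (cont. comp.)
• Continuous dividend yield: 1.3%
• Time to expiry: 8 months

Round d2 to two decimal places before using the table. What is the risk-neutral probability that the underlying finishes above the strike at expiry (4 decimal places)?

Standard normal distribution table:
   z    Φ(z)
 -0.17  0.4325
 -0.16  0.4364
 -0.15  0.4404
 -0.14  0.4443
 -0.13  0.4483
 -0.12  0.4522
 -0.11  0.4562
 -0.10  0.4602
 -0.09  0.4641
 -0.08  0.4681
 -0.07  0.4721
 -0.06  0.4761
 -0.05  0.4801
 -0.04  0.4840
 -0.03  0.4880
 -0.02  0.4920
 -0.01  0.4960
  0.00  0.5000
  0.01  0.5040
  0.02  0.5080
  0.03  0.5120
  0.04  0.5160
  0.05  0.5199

0.4681

σ√T = 0.49·√0.6667 = 0.4001
d₁ = [ln(175/170) + (0.042 − 0.013 + 0.49²/2)·0.6667] / 0.4001 = [0.0290 + 0.0994] / 0.4001 = 0.3208 → 0.32
d₂ = d₁ − σ√T = 0.3208 − 0.4001 = -0.0793 → -0.08
Risk-neutral Pr[S_T > K] = N(d₂) = N(-0.08) = 0.4681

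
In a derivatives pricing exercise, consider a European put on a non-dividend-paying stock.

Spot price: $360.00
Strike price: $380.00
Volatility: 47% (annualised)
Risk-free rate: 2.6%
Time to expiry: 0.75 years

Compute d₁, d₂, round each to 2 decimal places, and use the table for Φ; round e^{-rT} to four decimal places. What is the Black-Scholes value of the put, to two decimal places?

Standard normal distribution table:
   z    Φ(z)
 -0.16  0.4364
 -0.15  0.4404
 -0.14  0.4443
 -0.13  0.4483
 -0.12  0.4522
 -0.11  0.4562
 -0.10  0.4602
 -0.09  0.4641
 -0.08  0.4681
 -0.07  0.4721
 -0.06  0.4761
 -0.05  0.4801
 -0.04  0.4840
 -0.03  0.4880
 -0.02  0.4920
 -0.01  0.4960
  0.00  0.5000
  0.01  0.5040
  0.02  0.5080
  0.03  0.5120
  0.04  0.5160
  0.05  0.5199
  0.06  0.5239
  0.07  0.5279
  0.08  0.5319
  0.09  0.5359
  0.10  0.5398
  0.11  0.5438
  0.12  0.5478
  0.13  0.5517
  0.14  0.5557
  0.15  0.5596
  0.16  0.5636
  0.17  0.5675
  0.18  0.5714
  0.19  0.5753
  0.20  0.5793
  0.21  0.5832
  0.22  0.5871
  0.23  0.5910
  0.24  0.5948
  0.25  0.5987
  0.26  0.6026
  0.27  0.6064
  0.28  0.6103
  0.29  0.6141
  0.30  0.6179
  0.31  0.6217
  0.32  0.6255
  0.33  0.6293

$66.06

σ√T = 0.47·√0.75 = 0.4070
d₁ = [ln(360/380) + (0.026 + 0.47²/2)·0.75] / 0.4070 = [-0.0541 + 0.1023] / 0.4070 = 0.1186 ⇒ 0.12
d₂ = d₁ − σ√T = 0.1186 − 0.4070 = -0.2884 ⇒ -0.29
exp(−rT) = exp(−0.026·0.75) = 0.9807
N(−d₂) = N(0.29) = 0.6141;  N(−d₁) = N(-0.12) = 0.4522
P = 380·0.9807·0.6141 − 360·0.4522 = 228.8542 − 162.7920 = 66.0622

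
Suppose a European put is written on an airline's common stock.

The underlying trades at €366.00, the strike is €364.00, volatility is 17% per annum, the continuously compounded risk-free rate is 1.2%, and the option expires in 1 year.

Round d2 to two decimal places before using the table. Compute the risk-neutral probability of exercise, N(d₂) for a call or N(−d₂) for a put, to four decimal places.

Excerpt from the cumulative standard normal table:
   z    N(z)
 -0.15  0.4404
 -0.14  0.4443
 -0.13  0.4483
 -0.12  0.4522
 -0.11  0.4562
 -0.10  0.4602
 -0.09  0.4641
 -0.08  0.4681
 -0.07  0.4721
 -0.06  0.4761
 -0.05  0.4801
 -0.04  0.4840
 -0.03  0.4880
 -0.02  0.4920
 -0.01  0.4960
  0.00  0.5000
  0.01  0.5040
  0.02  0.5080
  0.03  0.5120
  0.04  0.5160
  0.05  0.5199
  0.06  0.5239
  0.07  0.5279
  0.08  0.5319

0.4920

σ√T = 0.17·√1 = 0.1700
d₁ = [ln(366/364) + (0.012 + 0.17²/2)·1] / 0.1700 = [0.0055 + 0.0265] / 0.1700 = 0.1878 → 0.19
d₂ = d₁ − σ√T = 0.1878 − 0.1700 = 0.0178 → 0.02
Risk-neutral Pr[S_T < K] = N(−d₂) = N(-0.02) = 0.4920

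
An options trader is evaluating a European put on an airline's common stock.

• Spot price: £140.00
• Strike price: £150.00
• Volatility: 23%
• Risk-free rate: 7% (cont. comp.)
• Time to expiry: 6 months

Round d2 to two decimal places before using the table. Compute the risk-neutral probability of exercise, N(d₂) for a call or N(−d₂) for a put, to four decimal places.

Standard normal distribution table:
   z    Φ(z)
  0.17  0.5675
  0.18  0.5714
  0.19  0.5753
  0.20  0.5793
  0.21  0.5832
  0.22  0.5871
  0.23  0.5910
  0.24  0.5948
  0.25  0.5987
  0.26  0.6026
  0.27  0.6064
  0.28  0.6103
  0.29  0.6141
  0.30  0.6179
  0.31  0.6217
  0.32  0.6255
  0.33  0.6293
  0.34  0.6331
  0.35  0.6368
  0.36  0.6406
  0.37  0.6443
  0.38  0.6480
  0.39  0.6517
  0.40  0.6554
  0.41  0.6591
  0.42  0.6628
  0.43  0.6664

σ√T = 0.23·√0.5 = 0.1626
d₁ = [ln(140/150) + (0.07 + ½·0.23²)·0.5] / (σ√T) = (-0.0690 + 0.0482) / 0.1626 = -0.1277 ≈ -0.13
d₂ = -0.1277 − 0.1626 = -0.2903 ≈ -0.29
Risk-neutral Pr[S_T < K] = N(−d₂) = N(0.29) = 0.6141

0.6141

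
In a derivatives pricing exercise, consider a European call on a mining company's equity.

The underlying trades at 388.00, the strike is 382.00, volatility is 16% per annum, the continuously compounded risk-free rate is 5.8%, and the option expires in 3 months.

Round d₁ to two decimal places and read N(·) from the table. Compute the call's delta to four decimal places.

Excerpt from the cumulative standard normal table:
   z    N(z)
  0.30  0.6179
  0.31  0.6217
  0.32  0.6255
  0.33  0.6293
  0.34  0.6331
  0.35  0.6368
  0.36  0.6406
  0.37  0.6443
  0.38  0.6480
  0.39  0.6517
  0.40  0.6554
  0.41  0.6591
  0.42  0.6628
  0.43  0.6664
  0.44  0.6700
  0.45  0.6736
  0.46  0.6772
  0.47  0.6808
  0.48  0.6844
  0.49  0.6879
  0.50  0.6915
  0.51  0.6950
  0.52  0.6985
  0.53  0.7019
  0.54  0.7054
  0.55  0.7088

σ√T = 0.16 × 0.5000 = 0.0800
d₁ = [ln(388/382) + (0.058 + 0.16²/2)·0.25] / 0.0800 = [0.0156 + 0.0177] / 0.0800 = 0.4161 which rounds to 0.42
N(d₁) = N(0.42) = 0.6628
Δ_call = N(d₁) = 0.6628

0.6628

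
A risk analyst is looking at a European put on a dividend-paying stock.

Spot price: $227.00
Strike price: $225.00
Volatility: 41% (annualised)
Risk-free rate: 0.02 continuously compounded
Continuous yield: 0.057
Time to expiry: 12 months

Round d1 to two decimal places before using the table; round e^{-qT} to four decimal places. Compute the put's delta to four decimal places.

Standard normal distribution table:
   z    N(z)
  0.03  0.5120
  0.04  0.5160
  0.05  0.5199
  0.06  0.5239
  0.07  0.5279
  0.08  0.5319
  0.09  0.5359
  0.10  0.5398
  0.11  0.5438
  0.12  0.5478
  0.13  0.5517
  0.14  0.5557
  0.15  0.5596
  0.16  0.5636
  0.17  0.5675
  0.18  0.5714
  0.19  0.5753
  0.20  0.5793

σ√T = 0.41·√1 = 0.4100
d₁ = [ln(227/225) + (0.02 − 0.057 + 0.41²/2)·1] / 0.4100 = [0.0088 + 0.0470] / 0.4100 = 0.1363 which rounds to 0.14
N(d₁) = N(0.14) = 0.5557
Δ_put = exp(−qT)·(N(d₁) − 1) = 0.9446·(0.5557 − 1) = -0.4197

-0.4197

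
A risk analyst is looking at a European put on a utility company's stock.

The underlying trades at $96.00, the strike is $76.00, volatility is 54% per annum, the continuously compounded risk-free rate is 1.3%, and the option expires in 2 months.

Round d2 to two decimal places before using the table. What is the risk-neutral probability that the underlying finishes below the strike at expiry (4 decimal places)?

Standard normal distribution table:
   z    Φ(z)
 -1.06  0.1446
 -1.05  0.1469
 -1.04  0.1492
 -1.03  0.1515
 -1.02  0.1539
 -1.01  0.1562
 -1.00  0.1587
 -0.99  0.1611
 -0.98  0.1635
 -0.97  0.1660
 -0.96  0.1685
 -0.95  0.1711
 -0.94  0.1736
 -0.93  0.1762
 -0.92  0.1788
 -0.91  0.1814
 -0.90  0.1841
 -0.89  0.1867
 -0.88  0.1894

0.1685

σ√T = 0.54·√0.1667 = 0.2205
ln(S/K) + (r + σ²/2)T = ln(96/76) + (0.013 + 0.54²/2)·0.1667 = 0.2336 + 0.0265 = 0.2601
d₁ = 0.2601 / 0.2205 = 1.1798 ⇒ 1.18
d₂ = d₁ − σ√T = 1.1798 − 0.2205 = 0.9593 ⇒ 0.96
Risk-neutral Pr[S_T < K] = N(−d₂) = N(-0.96) = 0.1685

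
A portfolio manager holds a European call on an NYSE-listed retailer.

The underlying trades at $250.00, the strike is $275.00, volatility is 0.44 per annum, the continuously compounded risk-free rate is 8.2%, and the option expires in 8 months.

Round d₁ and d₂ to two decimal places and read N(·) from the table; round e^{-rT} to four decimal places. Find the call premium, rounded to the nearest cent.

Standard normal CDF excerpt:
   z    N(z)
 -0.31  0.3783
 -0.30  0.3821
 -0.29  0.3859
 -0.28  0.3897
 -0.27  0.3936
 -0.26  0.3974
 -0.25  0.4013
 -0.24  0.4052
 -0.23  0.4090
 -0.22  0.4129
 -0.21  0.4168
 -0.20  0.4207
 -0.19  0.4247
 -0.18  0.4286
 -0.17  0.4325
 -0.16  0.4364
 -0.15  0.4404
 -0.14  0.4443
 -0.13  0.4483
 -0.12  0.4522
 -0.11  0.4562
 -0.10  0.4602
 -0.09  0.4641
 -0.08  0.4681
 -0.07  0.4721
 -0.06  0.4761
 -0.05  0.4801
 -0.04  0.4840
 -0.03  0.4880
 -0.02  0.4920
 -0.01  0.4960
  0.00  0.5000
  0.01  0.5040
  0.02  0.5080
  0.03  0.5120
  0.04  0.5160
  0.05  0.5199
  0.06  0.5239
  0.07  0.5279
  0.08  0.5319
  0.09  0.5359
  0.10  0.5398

σ√T = 0.44 × 0.8165 = 0.3593
d₁ = [ln(250/275) + (0.082 + 0.44²/2)·0.6667] / 0.3593 = [-0.0953 + 0.1192] / 0.3593 = 0.0665 ⇒ 0.07
d₂ = d₁ − σ√T = 0.0665 − 0.3593 = -0.2928 ⇒ -0.29
e^(−rT) = e^(−0.082·0.6667) = 0.9468
N(d₁) = N(0.07) = 0.5279;  N(d₂) = N(-0.29) = 0.3859
C = 250·0.5279 − 275·0.9468·0.3859 = 131.9750 − 100.4768 = 31.4982

$31.50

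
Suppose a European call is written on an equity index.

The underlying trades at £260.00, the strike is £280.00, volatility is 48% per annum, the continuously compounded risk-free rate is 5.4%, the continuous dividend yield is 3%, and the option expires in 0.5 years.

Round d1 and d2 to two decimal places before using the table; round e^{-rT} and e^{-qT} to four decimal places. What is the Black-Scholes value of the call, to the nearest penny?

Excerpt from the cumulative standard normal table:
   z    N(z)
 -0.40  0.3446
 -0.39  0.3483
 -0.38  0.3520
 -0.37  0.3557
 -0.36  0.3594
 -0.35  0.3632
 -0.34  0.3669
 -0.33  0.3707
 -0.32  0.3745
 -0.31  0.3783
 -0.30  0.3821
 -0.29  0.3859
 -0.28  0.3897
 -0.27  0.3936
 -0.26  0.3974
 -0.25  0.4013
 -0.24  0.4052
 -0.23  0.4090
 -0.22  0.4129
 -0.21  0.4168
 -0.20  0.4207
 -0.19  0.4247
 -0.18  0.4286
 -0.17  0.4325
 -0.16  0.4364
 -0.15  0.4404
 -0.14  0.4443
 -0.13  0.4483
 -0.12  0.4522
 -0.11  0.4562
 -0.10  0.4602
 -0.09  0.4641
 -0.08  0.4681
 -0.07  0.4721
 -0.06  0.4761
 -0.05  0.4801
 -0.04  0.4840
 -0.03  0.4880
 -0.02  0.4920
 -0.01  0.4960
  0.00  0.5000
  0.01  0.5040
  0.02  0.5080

T = 0.5;  σ√T = 0.3394
d₁ = [ln(260/280) + (0.054 − 0.03 + 0.48²/2)·0.5] / 0.3394 = [-0.0741 + 0.0696] / 0.3394 = -0.0133 ⇒ -0.01
d₂ = d₁ − σ√T = -0.0133 − 0.3394 = -0.3527 ⇒ -0.35
exp(−qT) = exp(−0.03·0.5) = 0.9851;  exp(−rT) = exp(−0.054·0.5) = 0.9734
N(d₁) = N(-0.01) = 0.4960;  N(d₂) = N(-0.35) = 0.3632
C = 260·0.9851·0.4960 − 280·0.9734·0.3632 = 127.0385 − 98.9909 = 28.0476

£28.05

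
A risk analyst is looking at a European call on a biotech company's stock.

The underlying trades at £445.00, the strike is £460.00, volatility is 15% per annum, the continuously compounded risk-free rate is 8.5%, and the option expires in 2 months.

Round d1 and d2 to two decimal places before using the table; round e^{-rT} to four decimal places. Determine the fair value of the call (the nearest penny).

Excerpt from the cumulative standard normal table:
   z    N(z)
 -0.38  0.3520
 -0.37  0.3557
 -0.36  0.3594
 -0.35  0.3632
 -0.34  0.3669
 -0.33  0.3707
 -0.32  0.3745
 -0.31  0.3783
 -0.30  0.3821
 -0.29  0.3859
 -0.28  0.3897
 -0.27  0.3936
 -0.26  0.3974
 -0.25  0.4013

σ√T = 0.15 × 0.4082 = 0.0612
d₁ = [ln(445/460) + (0.085 + 0.15²/2)·0.1667] / 0.0612 = [-0.0332 + 0.0160] / 0.0612 = -0.2794 → -0.28
d₂ = d₁ − σ√T = -0.2794 − 0.0612 = -0.3407 → -0.34
e^(−rT) = e^(−0.085·0.1667) = 0.9859
C = 445·N(-0.28) − 460·0.9859·N(-0.34) = 445·0.3897 − 460·0.9859·0.3669 = 173.4165 − 166.3943 = 7.0222

£7.02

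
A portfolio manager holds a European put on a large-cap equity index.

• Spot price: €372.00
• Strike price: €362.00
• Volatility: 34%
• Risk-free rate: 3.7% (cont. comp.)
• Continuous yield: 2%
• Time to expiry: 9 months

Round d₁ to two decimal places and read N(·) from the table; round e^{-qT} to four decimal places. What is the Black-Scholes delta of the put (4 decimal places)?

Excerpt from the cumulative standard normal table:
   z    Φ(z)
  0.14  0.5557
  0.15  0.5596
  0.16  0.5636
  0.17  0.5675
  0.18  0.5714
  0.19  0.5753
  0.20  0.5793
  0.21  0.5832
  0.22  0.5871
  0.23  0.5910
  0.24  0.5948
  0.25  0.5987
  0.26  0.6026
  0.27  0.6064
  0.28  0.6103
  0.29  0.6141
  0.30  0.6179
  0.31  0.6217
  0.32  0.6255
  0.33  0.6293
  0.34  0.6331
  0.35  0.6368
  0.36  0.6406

-0.3839

T = 0.75;  σ√T = 0.2944
d₁ = [ln(372/362) + (0.037 − 0.02 + 0.34²/2)·0.75] / 0.2944 = [0.0272 + 0.0561] / 0.2944 = 0.2831 ⇒ 0.28
N(d₁) = N(0.28) = 0.6103
Δ_put = exp(−qT)·(N(d₁) − 1) = 0.9851·(0.6103 − 1) = -0.3839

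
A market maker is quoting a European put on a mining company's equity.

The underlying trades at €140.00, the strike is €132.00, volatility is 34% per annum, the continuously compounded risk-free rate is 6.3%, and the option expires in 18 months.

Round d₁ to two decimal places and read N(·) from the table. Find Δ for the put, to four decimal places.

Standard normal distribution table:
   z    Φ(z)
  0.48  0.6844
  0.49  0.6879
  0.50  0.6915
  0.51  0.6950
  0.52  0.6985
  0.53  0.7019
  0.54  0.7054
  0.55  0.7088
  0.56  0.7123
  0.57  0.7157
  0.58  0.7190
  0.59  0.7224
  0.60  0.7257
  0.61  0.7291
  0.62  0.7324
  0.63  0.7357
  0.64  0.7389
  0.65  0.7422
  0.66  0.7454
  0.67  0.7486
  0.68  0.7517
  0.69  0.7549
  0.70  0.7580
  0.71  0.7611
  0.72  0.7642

-0.2810

σ√T = 0.34 × 1.2247 = 0.4164
d₁ = [ln(140/132) + (0.063 + 0.34²/2)·1.5] / 0.4164 = [0.0588 + 0.1812] / 0.4164 = 0.5764 ≈ 0.58
N(d₁) = N(0.58) = 0.7190
Δ_put = N(d₁) − 1 = 0.7190 − 1 = -0.2810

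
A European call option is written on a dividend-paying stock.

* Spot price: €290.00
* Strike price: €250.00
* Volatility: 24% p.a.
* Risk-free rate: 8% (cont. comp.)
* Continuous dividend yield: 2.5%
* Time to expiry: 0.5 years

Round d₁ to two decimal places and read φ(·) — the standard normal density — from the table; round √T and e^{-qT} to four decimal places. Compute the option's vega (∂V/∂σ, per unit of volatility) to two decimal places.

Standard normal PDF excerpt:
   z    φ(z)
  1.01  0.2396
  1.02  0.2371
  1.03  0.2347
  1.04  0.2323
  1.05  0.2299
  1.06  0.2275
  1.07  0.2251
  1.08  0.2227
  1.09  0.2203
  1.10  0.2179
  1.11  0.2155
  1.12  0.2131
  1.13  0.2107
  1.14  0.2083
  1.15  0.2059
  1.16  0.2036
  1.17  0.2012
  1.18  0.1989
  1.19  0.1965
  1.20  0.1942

σ√T = 0.24 × 0.7071 = 0.1697
d₁ = [ln(290/250) + (0.08 − 0.025 + ½·0.24²)·0.5] / (σ√T) = (0.1484 + 0.0419) / 0.1697 = 1.1215 which rounds to 1.12
√T = √0.5 = 0.7071
φ(d₁) = φ(1.12) = 0.2131
e^(−qT) = e^(−0.025·0.5) = 0.9876
vega = S·e^(−qT)·φ(d₁)·√T = 290·0.9876·0.2131·0.7071 = 43.1562

43.16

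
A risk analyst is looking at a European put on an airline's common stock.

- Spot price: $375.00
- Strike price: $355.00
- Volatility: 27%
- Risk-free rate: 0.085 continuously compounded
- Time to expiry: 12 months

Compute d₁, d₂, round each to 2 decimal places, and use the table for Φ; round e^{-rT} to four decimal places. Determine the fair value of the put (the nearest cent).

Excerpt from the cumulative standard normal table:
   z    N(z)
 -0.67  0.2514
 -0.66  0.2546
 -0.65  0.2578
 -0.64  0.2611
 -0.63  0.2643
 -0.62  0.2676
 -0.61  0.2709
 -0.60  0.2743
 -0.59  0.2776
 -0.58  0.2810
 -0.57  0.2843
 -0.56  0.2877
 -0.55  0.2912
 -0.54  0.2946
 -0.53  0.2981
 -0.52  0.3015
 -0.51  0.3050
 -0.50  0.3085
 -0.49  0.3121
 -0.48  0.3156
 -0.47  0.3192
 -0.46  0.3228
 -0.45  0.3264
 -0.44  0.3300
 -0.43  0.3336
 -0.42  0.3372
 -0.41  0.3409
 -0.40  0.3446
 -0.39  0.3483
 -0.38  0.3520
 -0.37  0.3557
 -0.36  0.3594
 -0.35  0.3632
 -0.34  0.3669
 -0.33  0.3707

$18.10

σ√T = 0.27 × 1.0000 = 0.2700
d₁ = [ln(375/355) + (0.085 + ½·0.27²)·1] / (σ√T) = (0.0548 + 0.1215) / 0.2700 = 0.6528 ≈ 0.65
d₂ = 0.6528 − 0.2700 = 0.3828 ≈ 0.38
exp(−rT) = exp(−0.085·1) = 0.9185
P = 355·0.9185·N(-0.38) − 375·N(-0.65) = 355·0.9185·0.3520 − 375·0.2578 = 114.7758 − 96.6750 = 18.1008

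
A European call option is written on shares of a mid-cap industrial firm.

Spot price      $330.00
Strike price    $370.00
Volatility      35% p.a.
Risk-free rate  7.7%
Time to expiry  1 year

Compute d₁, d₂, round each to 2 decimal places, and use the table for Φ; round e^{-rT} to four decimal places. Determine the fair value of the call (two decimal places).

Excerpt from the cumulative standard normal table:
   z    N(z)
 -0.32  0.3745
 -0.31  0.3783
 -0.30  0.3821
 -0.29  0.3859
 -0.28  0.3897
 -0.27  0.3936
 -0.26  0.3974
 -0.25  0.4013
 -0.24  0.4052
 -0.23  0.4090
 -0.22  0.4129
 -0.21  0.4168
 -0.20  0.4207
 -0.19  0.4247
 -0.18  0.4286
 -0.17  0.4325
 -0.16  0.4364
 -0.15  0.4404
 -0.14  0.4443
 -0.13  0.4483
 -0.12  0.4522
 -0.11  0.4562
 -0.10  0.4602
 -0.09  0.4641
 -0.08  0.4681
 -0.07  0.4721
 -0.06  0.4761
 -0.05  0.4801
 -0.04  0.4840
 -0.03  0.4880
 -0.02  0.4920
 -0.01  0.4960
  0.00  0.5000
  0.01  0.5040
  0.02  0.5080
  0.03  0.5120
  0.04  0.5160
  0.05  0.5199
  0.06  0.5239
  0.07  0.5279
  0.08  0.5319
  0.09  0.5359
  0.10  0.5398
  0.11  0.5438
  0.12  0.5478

$40.70

σ√T = 0.35·√1 = 0.3500
d₁ = [ln(330/370) + (0.077 + 0.35²/2)·1] / 0.3500 = [-0.1144 + 0.1382] / 0.3500 = 0.0681 → 0.07
d₂ = d₁ − σ√T = 0.0681 − 0.3500 = -0.2819 → -0.28
exp(−rT) = exp(−0.077·1) = 0.9259
N(d₁) = N(0.07) = 0.5279;  N(d₂) = N(-0.28) = 0.3897
C = 330·0.5279 − 370·0.9259·0.3897 = 174.2070 − 133.5046 = 40.7024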